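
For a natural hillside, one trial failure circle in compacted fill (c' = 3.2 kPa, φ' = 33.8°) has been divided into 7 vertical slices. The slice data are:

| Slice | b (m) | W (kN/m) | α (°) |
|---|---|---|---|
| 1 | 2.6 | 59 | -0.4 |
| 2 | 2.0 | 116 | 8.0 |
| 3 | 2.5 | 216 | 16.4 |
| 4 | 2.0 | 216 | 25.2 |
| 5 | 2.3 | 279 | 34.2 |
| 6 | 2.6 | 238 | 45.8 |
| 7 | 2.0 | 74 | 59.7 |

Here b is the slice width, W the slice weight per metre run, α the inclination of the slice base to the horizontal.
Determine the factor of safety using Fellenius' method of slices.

Ordinary method of slices: FS = Σ[c'·Δl_i + (W_i cosα_i)·tanφ'] / Σ W_i sinα_i, with Δl_i = b_i / cosα_i.
Slice 1: Δl = 2.6/cos(-0.4°) = 2.600 m; N'_1 = 59·cos(-0.4°) = 59.0; c'Δl = 8.32; W sinα = -0.4
Slice 2: Δl = 2.0/cos8.0° = 2.020 m; N'_2 = 116·cos8.0° = 114.9; c'Δl = 6.46; W sinα = 16.1
Slice 3: Δl = 2.5/cos16.4° = 2.606 m; N'_3 = 216·cos16.4° = 207.2; c'Δl = 8.34; W sinα = 61.0
Slice 4: Δl = 2.0/cos25.2° = 2.210 m; N'_4 = 216·cos25.2° = 195.4; c'Δl = 7.07; W sinα = 92.0
Slice 5: Δl = 2.3/cos34.2° = 2.781 m; N'_5 = 279·cos34.2° = 230.8; c'Δl = 8.90; W sinα = 156.8
Slice 6: Δl = 2.6/cos45.8° = 3.729 m; N'_6 = 238·cos45.8° = 165.9; c'Δl = 11.93; W sinα = 170.6
Slice 7: Δl = 2.0/cos59.7° = 3.964 m; N'_7 = 74·cos59.7° = 37.3; c'Δl = 12.69; W sinα = 63.9
Σc'Δl = 63.7 kN/m; ΣN' = 1010.5 kN/m; ΣW sinα = 560.0 kN/m
Resisting = 63.7 + 1010.5·tan33.8° = 63.7 + 676.5 = 740.2 kN/m
FS = 740.2 / 560.0 = 1.322

FS = 1.32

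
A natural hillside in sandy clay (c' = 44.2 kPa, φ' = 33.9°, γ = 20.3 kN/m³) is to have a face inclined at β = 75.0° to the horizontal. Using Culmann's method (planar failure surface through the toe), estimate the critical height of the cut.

H_c = 28.33 m

Culmann's analysis gives the critical failure plane at α_cr = (β + φ')/2 = (75.0 + 33.9)/2 = 54.5°, and the critical height
H_c = (4c'/γ) · sinβ cosφ' / [1 − cos(β − φ')]
    = (4·44.2/20.3) · sin75.0°·cos33.9° / [1 − cos(41.1°)]
    = 8.709 · 0.9659·0.8300 / [1 − 0.7536]
    = 8.709 · 0.8017 / 0.2464
    = 28.33 m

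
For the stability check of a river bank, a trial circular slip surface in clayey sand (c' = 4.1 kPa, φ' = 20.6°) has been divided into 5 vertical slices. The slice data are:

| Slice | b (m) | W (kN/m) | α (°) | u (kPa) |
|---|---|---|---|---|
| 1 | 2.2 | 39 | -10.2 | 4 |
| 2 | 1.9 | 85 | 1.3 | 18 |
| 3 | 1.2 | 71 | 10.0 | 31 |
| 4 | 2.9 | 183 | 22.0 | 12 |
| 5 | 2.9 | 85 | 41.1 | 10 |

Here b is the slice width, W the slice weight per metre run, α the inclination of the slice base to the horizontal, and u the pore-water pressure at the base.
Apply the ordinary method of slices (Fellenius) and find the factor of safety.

Ordinary method of slices: FS = Σ[c'·Δl_i + (W_i cosα_i − u_i·Δl_i)·tanφ'] / Σ W_i sinα_i, with Δl_i = b_i / cosα_i.
Slice 1: Δl = 2.2/cos(-10.2°) = 2.235 m; N'_1 = 39·cos(-10.2°) − 4·2.235 = 29.4; c'Δl = 9.16; W sinα = -6.9
Slice 2: Δl = 1.9/cos1.3° = 1.900 m; N'_2 = 85·cos1.3° − 18·1.900 = 50.8; c'Δl = 7.79; W sinα = 1.9
Slice 3: Δl = 1.2/cos10.0° = 1.219 m; N'_3 = 71·cos10.0° − 31·1.219 = 32.1; c'Δl = 5.00; W sinα = 12.3
Slice 4: Δl = 2.9/cos22.0° = 3.128 m; N'_4 = 183·cos22.0° − 12·3.128 = 132.1; c'Δl = 12.82; W sinα = 68.6
Slice 5: Δl = 2.9/cos41.1° = 3.848 m; N'_5 = 85·cos41.1° − 10·3.848 = 25.6; c'Δl = 15.78; W sinα = 55.9
Σc'Δl = 50.6 kN/m; ΣN' = 270.1 kN/m; ΣW sinα = 131.8 kN/m
Resisting = 50.6 + 270.1·tan20.6° = 50.6 + 101.5 = 152.1 kN/m
FS = 152.1 / 131.8 = 1.154

FS = 1.15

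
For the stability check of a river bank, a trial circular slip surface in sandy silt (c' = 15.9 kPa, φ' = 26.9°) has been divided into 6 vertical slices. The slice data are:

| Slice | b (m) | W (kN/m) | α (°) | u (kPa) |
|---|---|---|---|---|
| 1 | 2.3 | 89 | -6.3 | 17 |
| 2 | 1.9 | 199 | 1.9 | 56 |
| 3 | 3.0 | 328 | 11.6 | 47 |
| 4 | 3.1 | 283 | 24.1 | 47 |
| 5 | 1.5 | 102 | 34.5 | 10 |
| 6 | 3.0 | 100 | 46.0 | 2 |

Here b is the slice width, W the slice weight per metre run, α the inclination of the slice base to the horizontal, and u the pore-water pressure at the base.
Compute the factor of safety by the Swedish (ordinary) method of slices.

FS = 1.76

Ordinary method of slices: FS = Σ[c'·Δl_i + (W_i cosα_i − u_i·Δl_i)·tanφ'] / Σ W_i sinα_i, with Δl_i = b_i / cosα_i.
Slice 1: Δl = 2.3/cos(-6.3°) = 2.314 m; N'_1 = 89·cos(-6.3°) − 17·2.314 = 49.1; c'Δl = 36.79; W sinα = -9.8
Slice 2: Δl = 1.9/cos1.9° = 1.901 m; N'_2 = 199·cos1.9° − 56·1.901 = 92.4; c'Δl = 30.23; W sinα = 6.6
Slice 3: Δl = 3.0/cos11.6° = 3.063 m; N'_3 = 328·cos11.6° − 47·3.063 = 177.4; c'Δl = 48.69; W sinα = 66.0
Slice 4: Δl = 3.1/cos24.1° = 3.396 m; N'_4 = 283·cos24.1° − 47·3.396 = 98.7; c'Δl = 54.00; W sinα = 115.6
Slice 5: Δl = 1.5/cos34.5° = 1.820 m; N'_5 = 102·cos34.5° − 10·1.820 = 65.9; c'Δl = 28.94; W sinα = 57.8
Slice 6: Δl = 3.0/cos46.0° = 4.319 m; N'_6 = 100·cos46.0° − 2·4.319 = 60.8; c'Δl = 68.67; W sinα = 71.9
Σc'Δl = 267.3 kN/m; ΣN' = 544.3 kN/m; ΣW sinα = 308.1 kN/m
Resisting = 267.3 + 544.3·tan26.9° = 267.3 + 276.2 = 543.5 kN/m
FS = 543.5 / 308.1 = 1.764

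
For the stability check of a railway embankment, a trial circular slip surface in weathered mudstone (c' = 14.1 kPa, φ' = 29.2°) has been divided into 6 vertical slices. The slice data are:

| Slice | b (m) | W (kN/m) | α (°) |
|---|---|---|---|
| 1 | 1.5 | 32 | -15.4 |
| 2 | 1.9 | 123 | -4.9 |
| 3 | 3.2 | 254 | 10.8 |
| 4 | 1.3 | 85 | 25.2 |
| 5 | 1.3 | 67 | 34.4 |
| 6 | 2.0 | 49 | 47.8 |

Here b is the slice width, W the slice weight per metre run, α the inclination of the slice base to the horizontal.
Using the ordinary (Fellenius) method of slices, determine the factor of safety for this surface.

FS = 3.57

Ordinary method of slices: FS = Σ[c'·Δl_i + (W_i cosα_i)·tanφ'] / Σ W_i sinα_i, with Δl_i = b_i / cosα_i.
Slice 1: Δl = 1.5/cos(-15.4°) = 1.556 m; N'_1 = 32·cos(-15.4°) = 30.9; c'Δl = 21.94; W sinα = -8.5
Slice 2: Δl = 1.9/cos(-4.9°) = 1.907 m; N'_2 = 123·cos(-4.9°) = 122.6; c'Δl = 26.89; W sinα = -10.5
Slice 3: Δl = 3.2/cos10.8° = 3.258 m; N'_3 = 254·cos10.8° = 249.5; c'Δl = 45.93; W sinα = 47.6
Slice 4: Δl = 1.3/cos25.2° = 1.437 m; N'_4 = 85·cos25.2° = 76.9; c'Δl = 20.26; W sinα = 36.2
Slice 5: Δl = 1.3/cos34.4° = 1.576 m; N'_5 = 67·cos34.4° = 55.3; c'Δl = 22.22; W sinα = 37.9
Slice 6: Δl = 2.0/cos47.8° = 2.977 m; N'_6 = 49·cos47.8° = 32.9; c'Δl = 41.98; W sinα = 36.3
Σc'Δl = 179.2 kN/m; ΣN' = 568.0 kN/m; ΣW sinα = 138.9 kN/m
Resisting = 179.2 + 568.0·tan29.2° = 179.2 + 317.4 = 496.7 kN/m
FS = 496.7 / 138.9 = 3.575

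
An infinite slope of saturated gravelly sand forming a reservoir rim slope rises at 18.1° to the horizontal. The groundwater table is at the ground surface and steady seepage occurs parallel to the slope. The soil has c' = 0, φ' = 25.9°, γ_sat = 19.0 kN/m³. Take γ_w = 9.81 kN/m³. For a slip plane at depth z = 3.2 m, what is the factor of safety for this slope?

FS = 0.72

With seepage parallel to the slope and the water table at the surface, the effective normal stress on the slip plane uses the buoyant unit weight γ' = γ_sat − γ_w while the driving shear stress uses γ_sat:
FS = [c' + γ' z cos²β tanφ'] / [γ_sat z sinβ cosβ]
(For c' = 0 this reduces to FS = (γ'/γ_sat)·tanφ'/tanβ.)
γ' = 19.0 − 9.81 = 9.19 kN/m³
Numerator = 0.0 + 9.19·3.2·cos²18.1°·tan25.9° = 0.0 + 9.19·3.2·0.9035·0.4856 = 12.901 kPa
Denominator = 19.0·3.2·sin18.1°·cos18.1° = 19.0·3.2·0.3107·0.9505 = 17.954 kPa
FS = 12.901 / 17.954 = 0.719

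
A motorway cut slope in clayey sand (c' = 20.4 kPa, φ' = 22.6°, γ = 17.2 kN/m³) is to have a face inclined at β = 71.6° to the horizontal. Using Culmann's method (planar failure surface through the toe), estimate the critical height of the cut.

Culmann's analysis gives the critical failure plane at α_cr = (β + φ')/2 = (71.6 + 22.6)/2 = 47.1°, and the critical height
H_c = (4c'/γ) · sinβ cosφ' / [1 − cos(β − φ')]
    = (4·20.4/17.2) · sin71.6°·cos22.6° / [1 − cos(49.0°)]
    = 4.744 · 0.9489·0.9232 / [1 − 0.6561]
    = 4.744 · 0.8760 / 0.3439
    = 12.08 m

H_c = 12.08 m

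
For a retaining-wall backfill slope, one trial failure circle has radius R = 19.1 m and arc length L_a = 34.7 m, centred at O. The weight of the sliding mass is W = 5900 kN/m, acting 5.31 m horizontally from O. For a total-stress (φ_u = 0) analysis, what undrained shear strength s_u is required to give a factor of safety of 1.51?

FS = s_u·L_a·R / (W·d), so s_u = FS·W·d / (L_a·R).
s_u = 1.51·5900·5.31 / (34.70·19.1) = 47306.8 / 662.77 = 71.38 kPa

s_u = 71.4 kPa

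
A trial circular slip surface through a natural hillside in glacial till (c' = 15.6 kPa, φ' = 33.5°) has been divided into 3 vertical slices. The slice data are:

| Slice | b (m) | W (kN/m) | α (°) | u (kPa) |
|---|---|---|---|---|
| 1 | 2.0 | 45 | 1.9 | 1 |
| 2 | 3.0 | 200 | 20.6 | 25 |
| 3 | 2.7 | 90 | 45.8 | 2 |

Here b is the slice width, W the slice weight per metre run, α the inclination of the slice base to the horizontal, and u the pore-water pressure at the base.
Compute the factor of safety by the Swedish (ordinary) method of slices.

Ordinary method of slices: FS = Σ[c'·Δl_i + (W_i cosα_i − u_i·Δl_i)·tanφ'] / Σ W_i sinα_i, with Δl_i = b_i / cosα_i.
Slice 1: Δl = 2.0/cos1.9° = 2.001 m; N'_1 = 45·cos1.9° − 1·2.001 = 43.0; c'Δl = 31.22; W sinα = 1.5
Slice 2: Δl = 3.0/cos20.6° = 3.205 m; N'_2 = 200·cos20.6° − 25·3.205 = 107.1; c'Δl = 50.00; W sinα = 70.4
Slice 3: Δl = 2.7/cos45.8° = 3.873 m; N'_3 = 90·cos45.8° − 2·3.873 = 55.0; c'Δl = 60.42; W sinα = 64.5
Σc'Δl = 141.6 kN/m; ΣN' = 205.1 kN/m; ΣW sinα = 136.4 kN/m
Resisting = 141.6 + 205.1·tan33.5° = 141.6 + 135.7 = 277.4 kN/m
FS = 277.4 / 136.4 = 2.034

FS = 2.03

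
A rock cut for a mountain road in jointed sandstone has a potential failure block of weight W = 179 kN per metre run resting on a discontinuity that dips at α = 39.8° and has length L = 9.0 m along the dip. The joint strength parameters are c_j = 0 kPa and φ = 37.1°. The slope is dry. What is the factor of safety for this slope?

Resolving the block weight along and normal to the plane and applying the Mohr–Coulomb strength on the joint:
N' = W cosα = 179·cos39.8° = 137.5 kN/m
Driving force T = W sinα = 179·sin39.8° = 114.6 kN/m
Resisting force R = c_j·L + N'·tanφ = 0·9.0 + 137.5·tan37.1° = 0.0 + 104.0 = 104.0 kN/m
FS = R / T = 104.0 / 114.6 = 0.908

FS = 0.91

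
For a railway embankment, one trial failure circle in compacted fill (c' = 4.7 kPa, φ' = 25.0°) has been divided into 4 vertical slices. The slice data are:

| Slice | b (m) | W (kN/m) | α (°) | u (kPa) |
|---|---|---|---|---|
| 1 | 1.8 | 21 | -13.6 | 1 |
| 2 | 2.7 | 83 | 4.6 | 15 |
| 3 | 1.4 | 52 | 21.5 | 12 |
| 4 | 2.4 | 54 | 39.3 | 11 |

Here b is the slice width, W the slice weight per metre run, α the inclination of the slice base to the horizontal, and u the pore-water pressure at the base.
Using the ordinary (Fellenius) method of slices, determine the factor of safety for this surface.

Ordinary method of slices: FS = Σ[c'·Δl_i + (W_i cosα_i − u_i·Δl_i)·tanφ'] / Σ W_i sinα_i, with Δl_i = b_i / cosα_i.
Slice 1: Δl = 1.8/cos(-13.6°) = 1.852 m; N'_1 = 21·cos(-13.6°) − 1·1.852 = 18.6; c'Δl = 8.70; W sinα = -4.9
Slice 2: Δl = 2.7/cos4.6° = 2.709 m; N'_2 = 83·cos4.6° − 15·2.709 = 42.1; c'Δl = 12.73; W sinα = 6.7
Slice 3: Δl = 1.4/cos21.5° = 1.505 m; N'_3 = 52·cos21.5° − 12·1.505 = 30.3; c'Δl = 7.07; W sinα = 19.1
Slice 4: Δl = 2.4/cos39.3° = 3.101 m; N'_4 = 54·cos39.3° − 11·3.101 = 7.7; c'Δl = 14.58; W sinα = 34.2
Σc'Δl = 43.1 kN/m; ΣN' = 98.7 kN/m; ΣW sinα = 55.0 kN/m
Resisting = 43.1 + 98.7·tan25.0° = 43.1 + 46.0 = 89.1 kN/m
FS = 89.1 / 55.0 = 1.620

FS = 1.62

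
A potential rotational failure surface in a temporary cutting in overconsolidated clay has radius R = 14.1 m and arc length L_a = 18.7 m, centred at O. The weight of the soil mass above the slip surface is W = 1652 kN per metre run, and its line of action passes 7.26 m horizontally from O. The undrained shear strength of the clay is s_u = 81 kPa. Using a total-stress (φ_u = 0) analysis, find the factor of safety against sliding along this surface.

FS = 1.78

Taking moments about the centre O, the resisting moment is provided by the undrained shear strength acting along the arc:
M_R = s_u·L_a·R = 81·18.70·14.1 = 21357.3 kN·m/m
M_D = W·d = 1652·7.26 = 11993.5 kN·m/m
FS = M_R / M_D = 21357.3 / 11993.5 = 1.781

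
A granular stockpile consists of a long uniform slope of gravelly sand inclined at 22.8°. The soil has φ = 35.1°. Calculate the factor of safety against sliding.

For a dry cohesionless infinite slope the factor of safety is FS = tanφ / tanβ.
FS = tan35.1° / tan22.8° = 0.7028 / 0.4204 = 1.672

FS = 1.67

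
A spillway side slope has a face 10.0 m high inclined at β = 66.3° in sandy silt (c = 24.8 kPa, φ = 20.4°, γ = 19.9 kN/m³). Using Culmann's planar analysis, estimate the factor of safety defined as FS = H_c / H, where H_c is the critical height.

FS = 1.41

H_c = (4c/γ) · sinβ cosφ / [1 − cos(β − φ)]
    = (4·24.8/19.9) · sin66.3°·cos20.4° / [1 − cos45.9°]
    = 4.985 · 0.8582 / 0.3041 = 14.07 m
FS = H_c / H = 14.07 / 10.0 = 1.407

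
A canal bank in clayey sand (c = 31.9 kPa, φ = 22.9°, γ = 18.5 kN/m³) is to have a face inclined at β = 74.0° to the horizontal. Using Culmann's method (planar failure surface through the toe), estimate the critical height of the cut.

Culmann's analysis gives the critical failure plane at α_cr = (β + φ)/2 = (74.0 + 22.9)/2 = 48.5°, and the critical height
H_c = (4c/γ) · sinβ cosφ / [1 − cos(β − φ)]
    = (4·31.9/18.5) · sin74.0°·cos22.9° / [1 − cos(51.1°)]
    = 6.897 · 0.9613·0.9212 / [1 − 0.6280]
    = 6.897 · 0.8855 / 0.3720
    = 16.42 m

H_c = 16.42 m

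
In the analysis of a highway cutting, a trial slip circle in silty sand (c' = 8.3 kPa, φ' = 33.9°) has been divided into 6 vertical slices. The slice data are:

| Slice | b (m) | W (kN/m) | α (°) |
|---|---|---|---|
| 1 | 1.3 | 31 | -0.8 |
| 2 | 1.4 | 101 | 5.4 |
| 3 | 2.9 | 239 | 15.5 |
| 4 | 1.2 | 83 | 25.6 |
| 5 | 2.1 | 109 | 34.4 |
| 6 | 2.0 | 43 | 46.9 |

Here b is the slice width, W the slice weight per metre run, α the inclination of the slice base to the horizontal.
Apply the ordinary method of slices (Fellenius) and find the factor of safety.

Ordinary method of slices: FS = Σ[c'·Δl_i + (W_i cosα_i)·tanφ'] / Σ W_i sinα_i, with Δl_i = b_i / cosα_i.
Slice 1: Δl = 1.3/cos(-0.8°) = 1.300 m; N'_1 = 31·cos(-0.8°) = 31.0; c'Δl = 10.79; W sinα = -0.4
Slice 2: Δl = 1.4/cos5.4° = 1.406 m; N'_2 = 101·cos5.4° = 100.6; c'Δl = 11.67; W sinα = 9.5
Slice 3: Δl = 2.9/cos15.5° = 3.009 m; N'_3 = 239·cos15.5° = 230.3; c'Δl = 24.98; W sinα = 63.9
Slice 4: Δl = 1.2/cos25.6° = 1.331 m; N'_4 = 83·cos25.6° = 74.9; c'Δl = 11.04; W sinα = 35.9
Slice 5: Δl = 2.1/cos34.4° = 2.545 m; N'_5 = 109·cos34.4° = 89.9; c'Δl = 21.12; W sinα = 61.6
Slice 6: Δl = 2.0/cos46.9° = 2.927 m; N'_6 = 43·cos46.9° = 29.4; c'Δl = 24.29; W sinα = 31.4
Σc'Δl = 103.9 kN/m; ΣN' = 556.0 kN/m; ΣW sinα = 201.8 kN/m
Resisting = 103.9 + 556.0·tan33.9° = 103.9 + 373.6 = 477.5 kN/m
FS = 477.5 / 201.8 = 2.367

FS = 2.37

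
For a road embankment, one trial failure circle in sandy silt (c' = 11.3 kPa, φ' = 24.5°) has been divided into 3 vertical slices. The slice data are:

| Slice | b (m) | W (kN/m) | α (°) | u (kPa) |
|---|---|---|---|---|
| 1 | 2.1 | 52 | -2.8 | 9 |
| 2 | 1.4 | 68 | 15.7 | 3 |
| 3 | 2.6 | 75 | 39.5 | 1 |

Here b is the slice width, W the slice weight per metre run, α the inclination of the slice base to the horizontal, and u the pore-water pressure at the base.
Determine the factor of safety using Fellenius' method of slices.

Ordinary method of slices: FS = Σ[c'·Δl_i + (W_i cosα_i − u_i·Δl_i)·tanφ'] / Σ W_i sinα_i, with Δl_i = b_i / cosα_i.
Slice 1: Δl = 2.1/cos(-2.8°) = 2.103 m; N'_1 = 52·cos(-2.8°) − 9·2.103 = 33.0; c'Δl = 23.76; W sinα = -2.5
Slice 2: Δl = 1.4/cos15.7° = 1.454 m; N'_2 = 68·cos15.7° − 3·1.454 = 61.1; c'Δl = 16.43; W sinα = 18.4
Slice 3: Δl = 2.6/cos39.5° = 3.370 m; N'_3 = 75·cos39.5° − 1·3.370 = 54.5; c'Δl = 38.08; W sinα = 47.7
Σc'Δl = 78.3 kN/m; ΣN' = 148.6 kN/m; ΣW sinα = 63.6 kN/m
Resisting = 78.3 + 148.6·tan24.5° = 78.3 + 67.7 = 146.0 kN/m
FS = 146.0 / 63.6 = 2.297

FS = 2.30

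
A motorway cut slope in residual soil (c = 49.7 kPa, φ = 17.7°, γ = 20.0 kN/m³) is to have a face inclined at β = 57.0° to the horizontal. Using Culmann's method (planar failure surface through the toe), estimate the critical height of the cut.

H_c = 35.12 m

Culmann's analysis gives the critical failure plane at α_cr = (β + φ)/2 = (57.0 + 17.7)/2 = 37.4°, and the critical height
H_c = (4c/γ) · sinβ cosφ / [1 − cos(β − φ)]
    = (4·49.7/20.0) · sin57.0°·cos17.7° / [1 − cos(39.3°)]
    = 9.940 · 0.8387·0.9527 / [1 − 0.7738]
    = 9.940 · 0.7990 / 0.2262
    = 35.12 m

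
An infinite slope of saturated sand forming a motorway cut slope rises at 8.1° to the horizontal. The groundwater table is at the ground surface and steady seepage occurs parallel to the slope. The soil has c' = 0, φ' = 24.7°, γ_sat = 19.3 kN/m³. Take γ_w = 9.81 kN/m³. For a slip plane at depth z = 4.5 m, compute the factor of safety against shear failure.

FS = 1.59

With seepage parallel to the slope and the water table at the surface, the effective normal stress on the slip plane uses the buoyant unit weight γ' = γ_sat − γ_w while the driving shear stress uses γ_sat:
FS = [c' + γ' z cos²β tanφ'] / [γ_sat z sinβ cosβ]
(For c' = 0 this reduces to FS = (γ'/γ_sat)·tanφ'/tanβ.)
γ' = 19.3 − 9.81 = 9.49 kN/m³
Numerator = 0.0 + 9.49·4.5·cos²8.1°·tan24.7° = 0.0 + 9.49·4.5·0.9801·0.4599 = 19.252 kPa
Denominator = 19.3·4.5·sin8.1°·cos8.1° = 19.3·4.5·0.1409·0.9900 = 12.115 kPa
FS = 19.252 / 12.115 = 1.589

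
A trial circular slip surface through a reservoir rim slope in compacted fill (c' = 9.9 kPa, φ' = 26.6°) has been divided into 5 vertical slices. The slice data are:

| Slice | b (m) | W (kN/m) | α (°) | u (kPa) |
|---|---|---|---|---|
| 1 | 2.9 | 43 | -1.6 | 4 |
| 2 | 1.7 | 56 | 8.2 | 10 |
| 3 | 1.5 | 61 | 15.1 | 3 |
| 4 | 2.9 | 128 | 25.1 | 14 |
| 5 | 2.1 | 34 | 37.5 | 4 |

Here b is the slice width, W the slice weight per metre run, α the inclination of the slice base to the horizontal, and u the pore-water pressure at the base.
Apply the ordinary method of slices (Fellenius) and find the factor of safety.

FS = 2.30

Ordinary method of slices: FS = Σ[c'·Δl_i + (W_i cosα_i − u_i·Δl_i)·tanφ'] / Σ W_i sinα_i, with Δl_i = b_i / cosα_i.
Slice 1: Δl = 2.9/cos(-1.6°) = 2.901 m; N'_1 = 43·cos(-1.6°) − 4·2.901 = 31.4; c'Δl = 28.72; W sinα = -1.2
Slice 2: Δl = 1.7/cos8.2° = 1.718 m; N'_2 = 56·cos8.2° − 10·1.718 = 38.3; c'Δl = 17.00; W sinα = 8.0
Slice 3: Δl = 1.5/cos15.1° = 1.554 m; N'_3 = 61·cos15.1° − 3·1.554 = 54.2; c'Δl = 15.38; W sinα = 15.9
Slice 4: Δl = 2.9/cos25.1° = 3.202 m; N'_4 = 128·cos25.1° − 14·3.202 = 71.1; c'Δl = 31.70; W sinα = 54.3
Slice 5: Δl = 2.1/cos37.5° = 2.647 m; N'_5 = 34·cos37.5° − 4·2.647 = 16.4; c'Δl = 26.21; W sinα = 20.7
Σc'Δl = 119.0 kN/m; ΣN' = 211.3 kN/m; ΣW sinα = 97.7 kN/m
Resisting = 119.0 + 211.3·tan26.6° = 119.0 + 105.8 = 224.8 kN/m
FS = 224.8 / 97.7 = 2.302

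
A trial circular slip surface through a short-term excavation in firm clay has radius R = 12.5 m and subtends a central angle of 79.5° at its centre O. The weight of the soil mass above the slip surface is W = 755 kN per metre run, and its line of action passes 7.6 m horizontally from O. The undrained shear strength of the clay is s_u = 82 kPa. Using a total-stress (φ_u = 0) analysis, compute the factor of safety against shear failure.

Taking moments about the centre O, the resisting moment is provided by the undrained shear strength acting along the arc:
Arc length L_a = R·θ = 12.5·(79.5°·π/180) = 12.5·1.3875 = 17.34 m
M_R = s_u·L_a·R = 82·17.34·12.5 = 17777.8 kN·m/m
M_D = W·d = 755·7.6 = 5738.0 kN·m/m
FS = M_R / M_D = 17777.8 / 5738.0 = 3.098

FS = 3.10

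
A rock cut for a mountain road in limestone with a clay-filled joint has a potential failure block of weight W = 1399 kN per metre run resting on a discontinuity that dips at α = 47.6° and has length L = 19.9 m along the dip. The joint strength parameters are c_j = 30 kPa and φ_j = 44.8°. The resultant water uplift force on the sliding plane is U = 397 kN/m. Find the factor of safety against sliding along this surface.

FS = 1.10

Resolving the block weight along and normal to the plane and applying the Mohr–Coulomb strength on the joint:
N' = W cosα − U = 1399·cos47.6° − 397 = 546.3 kN/m
Driving force T = W sinα = 1399·sin47.6° = 1033.1 kN/m
Resisting force R = c_j·L + N'·tanφ_j = 30·19.9 + 546.3·tan44.8° = 597.0 + 542.5 = 1139.5 kN/m
FS = R / T = 1139.5 / 1033.1 = 1.103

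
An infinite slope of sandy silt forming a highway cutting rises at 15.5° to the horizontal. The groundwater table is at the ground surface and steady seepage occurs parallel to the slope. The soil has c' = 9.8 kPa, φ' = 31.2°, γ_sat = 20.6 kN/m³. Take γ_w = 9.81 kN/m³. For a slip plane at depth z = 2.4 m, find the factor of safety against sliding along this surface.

FS = 1.91

With seepage parallel to the slope and the water table at the surface, the effective normal stress on the slip plane uses the buoyant unit weight γ' = γ_sat − γ_w while the driving shear stress uses γ_sat:
FS = [c' + γ' z cos²β tanφ'] / [γ_sat z sinβ cosβ]
γ' = 20.6 − 9.81 = 10.79 kN/m³
Numerator = 9.8 + 10.79·2.4·cos²15.5°·tan31.2° = 9.8 + 10.79·2.4·0.9286·0.6056 = 24.363 kPa
Denominator = 20.6·2.4·sin15.5°·cos15.5° = 20.6·2.4·0.2672·0.9636 = 12.732 kPa
FS = 24.363 / 12.732 = 1.914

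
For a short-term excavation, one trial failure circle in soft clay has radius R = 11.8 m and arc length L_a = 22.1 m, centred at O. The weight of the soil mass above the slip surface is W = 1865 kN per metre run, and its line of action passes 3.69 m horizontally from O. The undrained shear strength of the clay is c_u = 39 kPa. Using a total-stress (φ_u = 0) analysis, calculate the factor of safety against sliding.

FS = 1.48

Taking moments about the centre O, the resisting moment is provided by the undrained shear strength acting along the arc:
M_R = c_u·L_a·R = 39·22.10·11.8 = 10170.4 kN·m/m
M_D = W·d = 1865·3.69 = 6881.8 kN·m/m
FS = M_R / M_D = 10170.4 / 6881.8 = 1.478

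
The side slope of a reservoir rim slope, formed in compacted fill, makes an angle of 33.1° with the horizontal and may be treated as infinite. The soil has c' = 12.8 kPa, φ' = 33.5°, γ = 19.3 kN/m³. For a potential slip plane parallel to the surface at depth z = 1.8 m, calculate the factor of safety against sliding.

For an infinite slope with a slip plane parallel to the surface (no pore pressure): FS = [c' + γz cos²β tanφ'] / [γz sinβ cosβ].
γz = 19.3·1.8 = 34.74 kN/m²
Numerator = 12.8 + 34.74·cos²33.1°·tan33.5° = 12.8 + 34.74·0.7018·0.6619 = 28.936 kPa
Denominator = 34.74·sin33.1°·cos33.1° = 34.74·0.5461·0.8377 = 15.893 kPa
FS = 28.936 / 15.893 = 1.821

FS = 1.82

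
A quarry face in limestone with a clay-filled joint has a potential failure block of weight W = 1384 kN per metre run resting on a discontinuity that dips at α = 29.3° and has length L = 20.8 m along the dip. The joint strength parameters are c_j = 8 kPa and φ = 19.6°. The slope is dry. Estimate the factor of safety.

FS = 0.88

Resolving the block weight along and normal to the plane and applying the Mohr–Coulomb strength on the joint:
N' = W cosα = 1384·cos29.3° = 1206.9 kN/m
Driving force T = W sinα = 1384·sin29.3° = 677.3 kN/m
Resisting force R = c_j·L + N'·tanφ = 8·20.8 + 1206.9·tan19.6° = 166.4 + 429.8 = 596.2 kN/m
FS = R / T = 596.2 / 677.3 = 0.880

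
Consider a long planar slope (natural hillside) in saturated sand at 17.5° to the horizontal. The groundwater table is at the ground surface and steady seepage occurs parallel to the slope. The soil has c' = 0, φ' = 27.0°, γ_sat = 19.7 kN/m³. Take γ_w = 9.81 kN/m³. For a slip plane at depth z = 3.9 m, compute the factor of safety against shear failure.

With seepage parallel to the slope and the water table at the surface, the effective normal stress on the slip plane uses the buoyant unit weight γ' = γ_sat − γ_w while the driving shear stress uses γ_sat:
FS = [c' + γ' z cos²β tanφ'] / [γ_sat z sinβ cosβ]
(For c' = 0 this reduces to FS = (γ'/γ_sat)·tanφ'/tanβ.)
γ' = 19.7 − 9.81 = 9.89 kN/m³
Numerator = 0.0 + 9.89·3.9·cos²17.5°·tan27.0° = 0.0 + 9.89·3.9·0.9096·0.5095 = 17.876 kPa
Denominator = 19.7·3.9·sin17.5°·cos17.5° = 19.7·3.9·0.3007·0.9537 = 22.034 kPa
FS = 17.876 / 22.034 = 0.811

FS = 0.81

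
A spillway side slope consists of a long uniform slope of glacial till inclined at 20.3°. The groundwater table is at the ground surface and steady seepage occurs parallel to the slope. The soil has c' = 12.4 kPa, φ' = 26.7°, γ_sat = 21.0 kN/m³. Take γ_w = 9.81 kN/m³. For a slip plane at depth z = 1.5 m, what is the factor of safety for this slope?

With seepage parallel to the slope and the water table at the surface, the effective normal stress on the slip plane uses the buoyant unit weight γ' = γ_sat − γ_w while the driving shear stress uses γ_sat:
FS = [c' + γ' z cos²β tanφ'] / [γ_sat z sinβ cosβ]
γ' = 21.0 − 9.81 = 11.19 kN/m³
Numerator = 12.4 + 11.19·1.5·cos²20.3°·tan26.7° = 12.4 + 11.19·1.5·0.8796·0.5029 = 19.826 kPa
Denominator = 21.0·1.5·sin20.3°·cos20.3° = 21.0·1.5·0.3469·0.9379 = 10.250 kPa
FS = 19.826 / 10.250 = 1.934

FS = 1.93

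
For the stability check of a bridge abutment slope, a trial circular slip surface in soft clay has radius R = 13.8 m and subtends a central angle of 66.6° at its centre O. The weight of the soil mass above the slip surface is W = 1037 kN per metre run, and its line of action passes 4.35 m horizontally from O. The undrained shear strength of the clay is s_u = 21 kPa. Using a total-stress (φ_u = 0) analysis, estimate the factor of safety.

FS = 1.03

Taking moments about the centre O, the resisting moment is provided by the undrained shear strength acting along the arc:
Arc length L_a = R·θ = 13.8·(66.6°·π/180) = 13.8·1.1624 = 16.04 m
M_R = s_u·L_a·R = 21·16.04·13.8 = 4648.7 kN·m/m
M_D = W·d = 1037·4.35 = 4510.9 kN·m/m
FS = M_R / M_D = 4648.7 / 4510.9 = 1.031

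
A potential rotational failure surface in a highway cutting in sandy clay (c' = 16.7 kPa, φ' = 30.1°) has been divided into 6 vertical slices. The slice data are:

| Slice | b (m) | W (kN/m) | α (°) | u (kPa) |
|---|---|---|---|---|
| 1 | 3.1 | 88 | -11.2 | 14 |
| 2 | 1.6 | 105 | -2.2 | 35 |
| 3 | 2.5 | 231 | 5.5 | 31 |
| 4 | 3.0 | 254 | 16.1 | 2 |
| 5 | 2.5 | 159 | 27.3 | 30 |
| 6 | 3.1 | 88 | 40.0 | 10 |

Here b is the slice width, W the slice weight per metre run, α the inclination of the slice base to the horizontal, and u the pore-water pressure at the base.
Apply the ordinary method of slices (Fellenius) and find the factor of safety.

FS = 3.06

Ordinary method of slices: FS = Σ[c'·Δl_i + (W_i cosα_i − u_i·Δl_i)·tanφ'] / Σ W_i sinα_i, with Δl_i = b_i / cosα_i.
Slice 1: Δl = 3.1/cos(-11.2°) = 3.160 m; N'_1 = 88·cos(-11.2°) − 14·3.160 = 42.1; c'Δl = 52.78; W sinα = -17.1
Slice 2: Δl = 1.6/cos(-2.2°) = 1.601 m; N'_2 = 105·cos(-2.2°) − 35·1.601 = 48.9; c'Δl = 26.74; W sinα = -4.0
Slice 3: Δl = 2.5/cos5.5° = 2.512 m; N'_3 = 231·cos5.5° − 31·2.512 = 152.1; c'Δl = 41.94; W sinα = 22.1
Slice 4: Δl = 3.0/cos16.1° = 3.122 m; N'_4 = 254·cos16.1° − 2·3.122 = 237.8; c'Δl = 52.15; W sinα = 70.4
Slice 5: Δl = 2.5/cos27.3° = 2.813 m; N'_5 = 159·cos27.3° − 30·2.813 = 56.9; c'Δl = 46.98; W sinα = 72.9
Slice 6: Δl = 3.1/cos40.0° = 4.047 m; N'_6 = 88·cos40.0° − 10·4.047 = 26.9; c'Δl = 67.58; W sinα = 56.6
Σc'Δl = 288.2 kN/m; ΣN' = 564.7 kN/m; ΣW sinα = 200.9 kN/m
Resisting = 288.2 + 564.7·tan30.1° = 288.2 + 327.3 = 615.5 kN/m
FS = 615.5 / 200.9 = 3.063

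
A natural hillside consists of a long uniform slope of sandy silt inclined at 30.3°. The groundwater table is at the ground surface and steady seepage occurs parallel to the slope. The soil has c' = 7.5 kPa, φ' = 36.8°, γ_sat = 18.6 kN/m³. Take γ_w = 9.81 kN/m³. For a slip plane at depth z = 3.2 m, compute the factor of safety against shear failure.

FS = 0.89

With seepage parallel to the slope and the water table at the surface, the effective normal stress on the slip plane uses the buoyant unit weight γ' = γ_sat − γ_w while the driving shear stress uses γ_sat:
FS = [c' + γ' z cos²β tanφ'] / [γ_sat z sinβ cosβ]
γ' = 18.6 − 9.81 = 8.79 kN/m³
Numerator = 7.5 + 8.79·3.2·cos²30.3°·tan36.8° = 7.5 + 8.79·3.2·0.7455·0.7481 = 23.186 kPa
Denominator = 18.6·3.2·sin30.3°·cos30.3° = 18.6·3.2·0.5045·0.8634 = 25.927 kPa
FS = 23.186 / 25.927 = 0.894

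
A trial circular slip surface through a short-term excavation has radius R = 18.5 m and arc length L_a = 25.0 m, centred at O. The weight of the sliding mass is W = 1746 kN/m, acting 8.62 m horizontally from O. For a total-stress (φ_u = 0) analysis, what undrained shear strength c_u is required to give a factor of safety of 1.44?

c_u = 46.9 kPa

FS = c_u·L_a·R / (W·d), so c_u = FS·W·d / (L_a·R).
c_u = 1.44·1746·8.62 / (25.00·18.5) = 21672.7 / 462.50 = 46.86 kPa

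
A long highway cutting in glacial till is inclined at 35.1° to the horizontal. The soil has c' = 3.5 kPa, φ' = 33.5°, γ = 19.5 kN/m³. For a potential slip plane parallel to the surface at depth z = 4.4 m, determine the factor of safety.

For an infinite slope with a slip plane parallel to the surface (no pore pressure): FS = [c' + γz cos²β tanφ'] / [γz sinβ cosβ].
γz = 19.5·4.4 = 85.80 kN/m²
Numerator = 3.5 + 85.80·cos²35.1°·tan33.5° = 3.5 + 85.80·0.6694·0.6619 = 41.513 kPa
Denominator = 85.80·sin35.1°·cos35.1° = 85.80·0.5750·0.8181 = 40.364 kPa
FS = 41.513 / 40.364 = 1.028

FS = 1.03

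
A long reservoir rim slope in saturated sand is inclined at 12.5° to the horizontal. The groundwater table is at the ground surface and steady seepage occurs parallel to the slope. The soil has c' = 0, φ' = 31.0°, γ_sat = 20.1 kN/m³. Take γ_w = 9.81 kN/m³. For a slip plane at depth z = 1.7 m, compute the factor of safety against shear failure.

With seepage parallel to the slope and the water table at the surface, the effective normal stress on the slip plane uses the buoyant unit weight γ' = γ_sat − γ_w while the driving shear stress uses γ_sat:
FS = [c' + γ' z cos²β tanφ'] / [γ_sat z sinβ cosβ]
(For c' = 0 this reduces to FS = (γ'/γ_sat)·tanφ'/tanβ.)
γ' = 20.1 − 9.81 = 10.29 kN/m³
Numerator = 0.0 + 10.29·1.7·cos²12.5°·tan31.0° = 0.0 + 10.29·1.7·0.9532·0.6009 = 10.018 kPa
Denominator = 20.1·1.7·sin12.5°·cos12.5° = 20.1·1.7·0.2164·0.9763 = 7.220 kPa
FS = 10.018 / 7.220 = 1.388

FS = 1.39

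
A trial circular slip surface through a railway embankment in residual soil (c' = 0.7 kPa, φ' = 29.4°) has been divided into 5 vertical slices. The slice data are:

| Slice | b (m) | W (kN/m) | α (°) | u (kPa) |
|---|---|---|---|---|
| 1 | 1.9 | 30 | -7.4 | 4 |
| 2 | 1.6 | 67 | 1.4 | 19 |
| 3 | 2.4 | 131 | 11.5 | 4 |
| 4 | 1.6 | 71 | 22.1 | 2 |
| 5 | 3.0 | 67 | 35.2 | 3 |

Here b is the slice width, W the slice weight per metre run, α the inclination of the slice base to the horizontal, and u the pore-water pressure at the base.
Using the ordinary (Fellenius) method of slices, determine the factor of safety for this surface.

FS = 1.88

Ordinary method of slices: FS = Σ[c'·Δl_i + (W_i cosα_i − u_i·Δl_i)·tanφ'] / Σ W_i sinα_i, with Δl_i = b_i / cosα_i.
Slice 1: Δl = 1.9/cos(-7.4°) = 1.916 m; N'_1 = 30·cos(-7.4°) − 4·1.916 = 22.1; c'Δl = 1.34; W sinα = -3.9
Slice 2: Δl = 1.6/cos1.4° = 1.600 m; N'_2 = 67·cos1.4° − 19·1.600 = 36.6; c'Δl = 1.12; W sinα = 1.6
Slice 3: Δl = 2.4/cos11.5° = 2.449 m; N'_3 = 131·cos11.5° − 4·2.449 = 118.6; c'Δl = 1.71; W sinα = 26.1
Slice 4: Δl = 1.6/cos22.1° = 1.727 m; N'_4 = 71·cos22.1° − 2·1.727 = 62.3; c'Δl = 1.21; W sinα = 26.7
Slice 5: Δl = 3.0/cos35.2° = 3.671 m; N'_5 = 67·cos35.2° − 3·3.671 = 43.7; c'Δl = 2.57; W sinα = 38.6
Σc'Δl = 8.0 kN/m; ΣN' = 283.3 kN/m; ΣW sinα = 89.2 kN/m
Resisting = 8.0 + 283.3·tan29.4° = 8.0 + 159.6 = 167.6 kN/m
FS = 167.6 / 89.2 = 1.878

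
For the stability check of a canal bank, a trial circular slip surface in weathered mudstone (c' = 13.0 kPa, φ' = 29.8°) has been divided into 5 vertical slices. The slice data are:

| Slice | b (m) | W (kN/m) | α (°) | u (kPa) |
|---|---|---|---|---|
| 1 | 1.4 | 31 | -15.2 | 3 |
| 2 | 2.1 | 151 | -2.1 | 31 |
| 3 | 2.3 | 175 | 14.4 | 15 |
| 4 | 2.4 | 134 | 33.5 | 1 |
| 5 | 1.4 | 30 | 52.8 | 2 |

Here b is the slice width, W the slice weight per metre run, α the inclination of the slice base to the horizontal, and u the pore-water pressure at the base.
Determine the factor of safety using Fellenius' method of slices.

FS = 2.78

Ordinary method of slices: FS = Σ[c'·Δl_i + (W_i cosα_i − u_i·Δl_i)·tanφ'] / Σ W_i sinα_i, with Δl_i = b_i / cosα_i.
Slice 1: Δl = 1.4/cos(-15.2°) = 1.451 m; N'_1 = 31·cos(-15.2°) − 3·1.451 = 25.6; c'Δl = 18.86; W sinα = -8.1
Slice 2: Δl = 2.1/cos(-2.1°) = 2.101 m; N'_2 = 151·cos(-2.1°) − 31·2.101 = 85.8; c'Δl = 27.32; W sinα = -5.5
Slice 3: Δl = 2.3/cos14.4° = 2.375 m; N'_3 = 175·cos14.4° − 15·2.375 = 133.9; c'Δl = 30.87; W sinα = 43.5
Slice 4: Δl = 2.4/cos33.5° = 2.878 m; N'_4 = 134·cos33.5° − 1·2.878 = 108.9; c'Δl = 37.42; W sinα = 74.0
Slice 5: Δl = 1.4/cos52.8° = 2.316 m; N'_5 = 30·cos52.8° − 2·2.316 = 13.5; c'Δl = 30.10; W sinα = 23.9
Σc'Δl = 144.6 kN/m; ΣN' = 367.6 kN/m; ΣW sinα = 127.7 kN/m
Resisting = 144.6 + 367.6·tan29.8° = 144.6 + 210.5 = 355.1 kN/m
FS = 355.1 / 127.7 = 2.780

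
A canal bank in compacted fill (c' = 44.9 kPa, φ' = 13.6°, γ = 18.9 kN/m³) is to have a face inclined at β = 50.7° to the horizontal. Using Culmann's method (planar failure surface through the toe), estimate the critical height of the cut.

H_c = 35.31 m

Culmann's analysis gives the critical failure plane at α_cr = (β + φ')/2 = (50.7 + 13.6)/2 = 32.1°, and the critical height
H_c = (4c'/γ) · sinβ cosφ' / [1 − cos(β − φ')]
    = (4·44.9/18.9) · sin50.7°·cos13.6° / [1 − cos(37.1°)]
    = 9.503 · 0.7738·0.9720 / [1 − 0.7976]
    = 9.503 · 0.7521 / 0.2024
    = 35.31 m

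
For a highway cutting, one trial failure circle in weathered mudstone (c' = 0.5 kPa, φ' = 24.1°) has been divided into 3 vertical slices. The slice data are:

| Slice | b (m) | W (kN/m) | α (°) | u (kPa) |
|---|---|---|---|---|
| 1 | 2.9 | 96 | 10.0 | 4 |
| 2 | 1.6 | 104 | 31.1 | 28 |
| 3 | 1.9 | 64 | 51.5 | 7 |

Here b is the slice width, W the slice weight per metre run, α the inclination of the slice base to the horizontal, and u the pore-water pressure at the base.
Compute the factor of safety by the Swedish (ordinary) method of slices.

FS = 0.54

Ordinary method of slices: FS = Σ[c'·Δl_i + (W_i cosα_i − u_i·Δl_i)·tanφ'] / Σ W_i sinα_i, with Δl_i = b_i / cosα_i.
Slice 1: Δl = 2.9/cos10.0° = 2.945 m; N'_1 = 96·cos10.0° − 4·2.945 = 82.8; c'Δl = 1.47; W sinα = 16.7
Slice 2: Δl = 1.6/cos31.1° = 1.869 m; N'_2 = 104·cos31.1° − 28·1.869 = 36.7; c'Δl = 0.93; W sinα = 53.7
Slice 3: Δl = 1.9/cos51.5° = 3.052 m; N'_3 = 64·cos51.5° − 7·3.052 = 18.5; c'Δl = 1.53; W sinα = 50.1
Σc'Δl = 3.9 kN/m; ΣN' = 138.0 kN/m; ΣW sinα = 120.5 kN/m
Resisting = 3.9 + 138.0·tan24.1° = 3.9 + 61.7 = 65.6 kN/m
FS = 65.6 / 120.5 = 0.545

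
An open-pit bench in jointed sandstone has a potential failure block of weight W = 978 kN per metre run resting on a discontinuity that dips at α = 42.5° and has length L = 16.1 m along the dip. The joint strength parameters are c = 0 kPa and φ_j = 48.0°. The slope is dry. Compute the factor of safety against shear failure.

FS = 1.21

Resolving the block weight along and normal to the plane and applying the Mohr–Coulomb strength on the joint:
N' = W cosα = 978·cos42.5° = 721.1 kN/m
Driving force T = W sinα = 978·sin42.5° = 660.7 kN/m
Resisting force R = c·L + N'·tanφ_j = 0·16.1 + 721.1·tan48.0° = 0.0 + 800.8 = 800.8 kN/m
FS = R / T = 800.8 / 660.7 = 1.212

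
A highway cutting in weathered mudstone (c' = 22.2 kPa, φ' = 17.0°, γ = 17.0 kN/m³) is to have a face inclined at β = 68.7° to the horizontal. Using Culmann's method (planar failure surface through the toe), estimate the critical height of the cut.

H_c = 12.24 m

Culmann's analysis gives the critical failure plane at α_cr = (β + φ')/2 = (68.7 + 17.0)/2 = 42.9°, and the critical height
H_c = (4c'/γ) · sinβ cosφ' / [1 − cos(β − φ')]
    = (4·22.2/17.0) · sin68.7°·cos17.0° / [1 − cos(51.7°)]
    = 5.224 · 0.9317·0.9563 / [1 − 0.6198]
    = 5.224 · 0.8910 / 0.3802
    = 12.24 m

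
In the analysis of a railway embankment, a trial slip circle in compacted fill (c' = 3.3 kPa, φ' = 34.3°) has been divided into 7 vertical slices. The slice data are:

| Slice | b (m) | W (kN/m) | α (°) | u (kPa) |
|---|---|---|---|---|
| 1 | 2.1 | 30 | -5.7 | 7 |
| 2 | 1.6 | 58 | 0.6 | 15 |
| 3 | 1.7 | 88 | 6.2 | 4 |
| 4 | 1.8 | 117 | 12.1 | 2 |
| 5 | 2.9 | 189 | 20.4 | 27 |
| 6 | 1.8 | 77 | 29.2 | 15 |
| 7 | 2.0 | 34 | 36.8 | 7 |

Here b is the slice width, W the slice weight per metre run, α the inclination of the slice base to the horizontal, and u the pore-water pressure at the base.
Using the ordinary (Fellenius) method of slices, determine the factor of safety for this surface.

FS = 1.98

Ordinary method of slices: FS = Σ[c'·Δl_i + (W_i cosα_i − u_i·Δl_i)·tanφ'] / Σ W_i sinα_i, with Δl_i = b_i / cosα_i.
Slice 1: Δl = 2.1/cos(-5.7°) = 2.110 m; N'_1 = 30·cos(-5.7°) − 7·2.110 = 15.1; c'Δl = 6.96; W sinα = -3.0
Slice 2: Δl = 1.6/cos0.6° = 1.600 m; N'_2 = 58·cos0.6° − 15·1.600 = 34.0; c'Δl = 5.28; W sinα = 0.6
Slice 3: Δl = 1.7/cos6.2° = 1.710 m; N'_3 = 88·cos6.2° − 4·1.710 = 80.6; c'Δl = 5.64; W sinα = 9.5
Slice 4: Δl = 1.8/cos12.1° = 1.841 m; N'_4 = 117·cos12.1° − 2·1.841 = 110.7; c'Δl = 6.07; W sinα = 24.5
Slice 5: Δl = 2.9/cos20.4° = 3.094 m; N'_5 = 189·cos20.4° − 27·3.094 = 93.6; c'Δl = 10.21; W sinα = 65.9
Slice 6: Δl = 1.8/cos29.2° = 2.062 m; N'_6 = 77·cos29.2° − 15·2.062 = 36.3; c'Δl = 6.80; W sinα = 37.6
Slice 7: Δl = 2.0/cos36.8° = 2.498 m; N'_7 = 34·cos36.8° − 7·2.498 = 9.7; c'Δl = 8.24; W sinα = 20.4
Σc'Δl = 49.2 kN/m; ΣN' = 380.1 kN/m; ΣW sinα = 155.5 kN/m
Resisting = 49.2 + 380.1·tan34.3° = 49.2 + 259.3 = 308.5 kN/m
FS = 308.5 / 155.5 = 1.984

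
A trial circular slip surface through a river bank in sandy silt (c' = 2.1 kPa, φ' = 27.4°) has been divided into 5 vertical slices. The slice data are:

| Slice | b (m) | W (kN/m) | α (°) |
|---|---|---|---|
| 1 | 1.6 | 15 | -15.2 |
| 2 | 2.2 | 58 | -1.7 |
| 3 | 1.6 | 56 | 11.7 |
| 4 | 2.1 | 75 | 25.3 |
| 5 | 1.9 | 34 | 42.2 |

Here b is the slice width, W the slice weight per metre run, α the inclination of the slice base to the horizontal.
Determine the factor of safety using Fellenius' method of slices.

Ordinary method of slices: FS = Σ[c'·Δl_i + (W_i cosα_i)·tanφ'] / Σ W_i sinα_i, with Δl_i = b_i / cosα_i.
Slice 1: Δl = 1.6/cos(-15.2°) = 1.658 m; N'_1 = 15·cos(-15.2°) = 14.5; c'Δl = 3.48; W sinα = -3.9
Slice 2: Δl = 2.2/cos(-1.7°) = 2.201 m; N'_2 = 58·cos(-1.7°) = 58.0; c'Δl = 4.62; W sinα = -1.7
Slice 3: Δl = 1.6/cos11.7° = 1.634 m; N'_3 = 56·cos11.7° = 54.8; c'Δl = 3.43; W sinα = 11.4
Slice 4: Δl = 2.1/cos25.3° = 2.323 m; N'_4 = 75·cos25.3° = 67.8; c'Δl = 4.88; W sinα = 32.1
Slice 5: Δl = 1.9/cos42.2° = 2.565 m; N'_5 = 34·cos42.2° = 25.2; c'Δl = 5.39; W sinα = 22.8
Σc'Δl = 21.8 kN/m; ΣN' = 220.3 kN/m; ΣW sinα = 60.6 kN/m
Resisting = 21.8 + 220.3·tan27.4° = 21.8 + 114.2 = 136.0 kN/m
FS = 136.0 / 60.6 = 2.244

FS = 2.24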